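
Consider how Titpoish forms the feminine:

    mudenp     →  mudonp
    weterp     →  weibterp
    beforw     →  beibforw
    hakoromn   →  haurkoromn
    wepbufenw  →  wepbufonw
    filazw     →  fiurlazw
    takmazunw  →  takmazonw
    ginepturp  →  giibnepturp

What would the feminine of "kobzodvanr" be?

weterp and mudenp both end in -p yet inflect differently (weibterp, mudonp), so the final letter is not what conditions the rule; the second-to-last letter is.
"kobzodvanr" has second-to-last letter 'n'. The stems whose second-to-last letter is 'n' (mudenp → mudonp, takmazunw → takmazonw, wepbufenw → wepbufonw) change the last vowel to 'o'.
So kobzodvanr → kobzodvonr.

kobzodvonr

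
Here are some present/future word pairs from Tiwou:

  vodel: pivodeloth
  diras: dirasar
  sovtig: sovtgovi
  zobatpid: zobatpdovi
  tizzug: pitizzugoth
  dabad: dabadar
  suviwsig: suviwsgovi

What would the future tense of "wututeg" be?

"wututeg" has last vowel 'e'. The one such stem in the data (vodel → pivodeloth) adds pi- … -oth around the stem, so the same rule applies.
The other patterns: stems whose last vowel is 'a' add -ar; stems whose last vowel is 'i' delete the last vowel and add -ovi.
So wututeg → piwututegoth.

piwututegoth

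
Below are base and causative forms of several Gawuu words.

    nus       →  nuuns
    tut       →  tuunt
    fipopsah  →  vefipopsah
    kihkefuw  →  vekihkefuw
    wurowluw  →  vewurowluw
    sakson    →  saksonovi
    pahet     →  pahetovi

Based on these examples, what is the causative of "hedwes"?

hedwesovi

tut and pahet both end in -t yet inflect differently (tuunt, pahetovi), so the final letter is not what conditions the rule; the number of vowels is.
"hedwes" has 2 vowels. The stems with 2 vowels (pahet → pahetovi, sakson → saksonovi) add -ovi.
The other patterns: stems with 1 vowel insert -un- after the first vowel; stems with 3 vowels add the prefix ve-.
So hedwes → hedwesovi.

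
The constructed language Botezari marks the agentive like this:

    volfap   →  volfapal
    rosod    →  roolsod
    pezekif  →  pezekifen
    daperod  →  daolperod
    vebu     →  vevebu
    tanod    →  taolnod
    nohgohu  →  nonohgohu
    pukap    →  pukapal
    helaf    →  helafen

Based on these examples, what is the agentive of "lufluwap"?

lufluwapal

"lufluwap" ends in -p. The stems ending in -p (pukap → pukapal, volfap → volfapal) add -al.
The other patterns: stems ending in -f add -en; stems ending in -u repeat the first consonant+vowel as a prefix; stems ending in -d insert -ol- after the first vowel.
So lufluwap → lufluwapal.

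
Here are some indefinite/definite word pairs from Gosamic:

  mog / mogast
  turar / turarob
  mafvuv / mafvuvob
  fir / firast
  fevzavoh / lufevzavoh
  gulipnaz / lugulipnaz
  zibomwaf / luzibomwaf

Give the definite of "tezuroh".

lutezuroh

fir and turar both end in -r yet inflect differently (firast, turarob), so the final letter is not what conditions the rule; the number of vowels is.
"tezuroh" has 3 vowels. The stems with 3 vowels (zibomwaf → luzibomwaf, fevzavoh → lufevzavoh, gulipnaz → lugulipnaz) add the prefix lu-.
The other patterns: stems with 1 vowel add -ast; stems with 2 vowels add -ob.
So tezuroh → lutezuroh.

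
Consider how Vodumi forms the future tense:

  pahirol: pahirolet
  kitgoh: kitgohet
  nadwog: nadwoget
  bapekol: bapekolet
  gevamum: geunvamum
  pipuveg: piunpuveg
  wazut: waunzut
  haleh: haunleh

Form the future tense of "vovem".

"vovem" has last vowel 'e'. The stems whose last vowel is 'e' (pipuveg → piunpuveg, haleh → haunleh) insert -un- after the first vowel.
The other pattern: stems whose last vowel is 'o' add -et.
So vovem → vounvem.

vounvem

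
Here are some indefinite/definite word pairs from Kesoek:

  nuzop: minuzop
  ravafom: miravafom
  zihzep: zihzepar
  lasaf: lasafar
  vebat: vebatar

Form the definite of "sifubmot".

misifubmot

nuzop and zihzep both end in -p yet inflect differently (minuzop, zihzepar), so the final letter is not what conditions the rule; the last vowel is.
"sifubmot" has last vowel 'o'. The stems whose last vowel is 'o' (nuzop → minuzop, ravafom → miravafom) add the prefix mi-.
So sifubmot → misifubmot.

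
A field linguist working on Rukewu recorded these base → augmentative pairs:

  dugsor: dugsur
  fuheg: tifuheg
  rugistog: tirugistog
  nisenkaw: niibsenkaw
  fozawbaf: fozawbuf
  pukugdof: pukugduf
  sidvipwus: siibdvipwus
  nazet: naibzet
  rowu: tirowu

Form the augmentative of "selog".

"selog" ends in -g. The stems ending in -g (fuheg → tifuheg, rugistog → tirugistog) add the prefix ti-.
So selog → tiselog.

tiselog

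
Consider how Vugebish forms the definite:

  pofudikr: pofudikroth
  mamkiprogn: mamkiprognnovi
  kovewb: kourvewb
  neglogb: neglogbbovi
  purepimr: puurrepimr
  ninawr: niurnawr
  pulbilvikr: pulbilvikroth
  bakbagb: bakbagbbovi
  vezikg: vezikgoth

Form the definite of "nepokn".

"nepokn" has second-to-last letter 'k'. The stems whose second-to-last letter is 'k' (pulbilvikr → pulbilvikroth, pofudikr → pofudikroth, vezikg → vezikgoth) add -oth.
The other patterns: stems whose second-to-last letter is 'g' double the final consonant and add -ovi; stems whose second-to-last letter is 'm' or 'w' insert -ur- after the first vowel.
So nepokn → nepoknoth.

nepoknoth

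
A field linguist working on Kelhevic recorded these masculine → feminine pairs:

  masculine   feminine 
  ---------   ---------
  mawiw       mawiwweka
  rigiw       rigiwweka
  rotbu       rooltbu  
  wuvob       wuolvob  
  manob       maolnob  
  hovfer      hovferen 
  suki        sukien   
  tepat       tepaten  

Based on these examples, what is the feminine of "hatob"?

haoltob

mawiw and suki both have last vowel 'i' yet inflect differently (mawiwweka, sukien), so the last vowel is not what conditions the rule; the final letter is.
"hatob" ends in -b. The stems ending in -b (wuvob → wuolvob, manob → maolnob) insert -ol- after the first vowel.
The other patterns: stems ending in -w double the final consonant and add -eka; stems ending in -i, -r or -t add -en.
So hatob → haoltob.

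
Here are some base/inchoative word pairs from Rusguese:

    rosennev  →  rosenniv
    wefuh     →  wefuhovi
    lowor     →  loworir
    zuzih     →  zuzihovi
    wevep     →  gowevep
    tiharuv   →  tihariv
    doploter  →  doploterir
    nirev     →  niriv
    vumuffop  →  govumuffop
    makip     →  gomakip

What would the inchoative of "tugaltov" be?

tugaltiv

wevep and rosennev both have last vowel 'e' yet inflect differently (gowevep, rosenniv), so the last vowel is not what conditions the rule; the final letter is.
"tugaltov" ends in -v. The stems ending in -v (rosennev → rosenniv, nirev → niriv, tiharuv → tihariv) change the last vowel to 'i'.
So tugaltov → tugaltiv.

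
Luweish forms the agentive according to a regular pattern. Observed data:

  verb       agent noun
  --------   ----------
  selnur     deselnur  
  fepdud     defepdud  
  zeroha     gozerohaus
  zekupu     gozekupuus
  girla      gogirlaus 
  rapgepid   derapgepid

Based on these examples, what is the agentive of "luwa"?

"luwa" ends in a vowel. The stems ending in a vowel (zekupu → gozekupuus, girla → gogirlaus, zeroha → gozerohaus) add go- … -us around the stem.
So luwa → goluwaus.

goluwaus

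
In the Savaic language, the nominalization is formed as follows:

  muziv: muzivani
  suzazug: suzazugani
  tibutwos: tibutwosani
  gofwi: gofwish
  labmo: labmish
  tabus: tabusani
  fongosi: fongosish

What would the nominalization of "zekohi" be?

gofwi and muziv both have last vowel 'i' yet inflect differently (gofwish, muzivani), so the last vowel is not what conditions the rule; whether the stem ends in a vowel or a consonant is.
"zekohi" ends in a vowel. The stems ending in a vowel (labmo → labmish, gofwi → gofwish, fongosi → fongosish) drop the final letter and add -ish.
So zekohi → zekohish.

zekohish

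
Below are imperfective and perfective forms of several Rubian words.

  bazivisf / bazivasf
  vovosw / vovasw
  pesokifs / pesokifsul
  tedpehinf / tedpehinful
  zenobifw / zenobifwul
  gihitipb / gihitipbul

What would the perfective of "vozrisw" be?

bazivisf and tedpehinf both end in -f yet inflect differently (bazivasf, tedpehinful), so the final letter is not what conditions the rule; the second-to-last letter is.
"vozrisw" has second-to-last letter 's'. The stems whose second-to-last letter is 's' (bazivisf → bazivasf, vovosw → vovasw) change the last vowel to 'a'.
So vozrisw → vozrasw.

vozrasw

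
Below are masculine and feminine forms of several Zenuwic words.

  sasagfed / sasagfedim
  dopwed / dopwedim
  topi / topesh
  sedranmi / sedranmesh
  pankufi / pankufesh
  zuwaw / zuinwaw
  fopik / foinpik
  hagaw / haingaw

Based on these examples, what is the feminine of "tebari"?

tebaresh

topi and fopik both have last vowel 'i' yet inflect differently (topesh, foinpik), so the last vowel is not what conditions the rule; the final letter is.
"tebari" ends in -i. The stems ending in -i (topi → topesh, sedranmi → sedranmesh, pankufi → pankufesh) drop the final letter and add -esh.
The other patterns: stems ending in -d add -im; stems ending in -k or -w insert -in- after the first vowel.
So tebari → tebaresh.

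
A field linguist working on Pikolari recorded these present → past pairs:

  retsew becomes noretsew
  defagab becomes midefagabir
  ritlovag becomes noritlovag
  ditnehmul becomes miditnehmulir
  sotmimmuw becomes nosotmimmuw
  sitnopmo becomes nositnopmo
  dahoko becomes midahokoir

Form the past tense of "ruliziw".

noruliziw

dahoko and sitnopmo both end in -o yet inflect differently (midahokoir, nositnopmo), so the final letter is not what conditions the rule; the first letter is.
"ruliziw" begins with r-. The stems beginning with r- (ritlovag → noritlovag, retsew → noretsew) add the prefix no-.
The other pattern: stems beginning with d- add mi- … -ir around the stem.
So ruliziw → noruliziw.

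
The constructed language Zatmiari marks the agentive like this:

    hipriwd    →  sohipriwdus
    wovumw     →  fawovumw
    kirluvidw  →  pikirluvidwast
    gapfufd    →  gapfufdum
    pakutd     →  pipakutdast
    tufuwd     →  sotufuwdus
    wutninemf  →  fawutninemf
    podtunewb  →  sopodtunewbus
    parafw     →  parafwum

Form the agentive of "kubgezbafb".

parafw and wovumw both end in -w yet inflect differently (parafwum, fawovumw), so the final letter is not what conditions the rule; the second-to-last letter is.
"kubgezbafb" has second-to-last letter 'f'. The stems whose second-to-last letter is 'f' (parafw → parafwum, gapfufd → gapfufdum) add -um.
The other patterns: stems whose second-to-last letter is 'm' add the prefix fa-; stems whose second-to-last letter is 'w' add so- … -us around the stem; stems whose second-to-last letter is 'd' or 't' add pi- … -ast around the stem.
So kubgezbafb → kubgezbafbum.

kubgezbafbum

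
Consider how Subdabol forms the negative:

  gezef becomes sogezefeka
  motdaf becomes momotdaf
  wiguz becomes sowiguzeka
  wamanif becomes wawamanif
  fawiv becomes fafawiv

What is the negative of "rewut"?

wamanif and gezef both end in -f yet inflect differently (wawamanif, sogezefeka), so the final letter is not what conditions the rule; the last vowel is.
"rewut" has last vowel 'u'. The one such stem in the data (wiguz → sowiguzeka) adds so- … -eka around the stem, so the same rule applies.
So rewut → sorewuteka.

sorewuteka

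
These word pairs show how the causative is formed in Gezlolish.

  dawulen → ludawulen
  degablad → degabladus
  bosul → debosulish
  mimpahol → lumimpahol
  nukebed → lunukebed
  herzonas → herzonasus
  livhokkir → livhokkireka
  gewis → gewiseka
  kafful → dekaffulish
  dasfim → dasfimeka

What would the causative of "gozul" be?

gewis and herzonas both end in -s yet inflect differently (gewiseka, herzonasus), so the final letter is not what conditions the rule; the last vowel is.
"gozul" has last vowel 'u'. The stems whose last vowel is 'u' (kafful → dekaffulish, bosul → debosulish) add de- … -ish around the stem.
The other patterns: stems whose last vowel is 'i' add -eka; stems whose last vowel is 'a' add -us; stems whose last vowel is 'e' or 'o' add the prefix lu-.
So gozul → degozulish.

degozulish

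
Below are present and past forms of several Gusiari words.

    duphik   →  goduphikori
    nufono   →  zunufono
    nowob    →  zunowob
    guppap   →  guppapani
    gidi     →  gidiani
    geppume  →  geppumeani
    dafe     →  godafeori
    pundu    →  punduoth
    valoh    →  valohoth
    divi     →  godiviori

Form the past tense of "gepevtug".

gepevtugani

geppume and dafe both end in -e yet inflect differently (geppumeani, godafeori), so the final letter is not what conditions the rule; the first letter is.
"gepevtug" begins with g-. The stems beginning with g- (geppume → geppumeani, gidi → gidiani, guppap → guppapani) add -ani.
The other patterns: stems beginning with n- add the prefix zu-; stems beginning with d- add go- … -ori around the stem; stems beginning with p- or v- add -oth.
So gepevtug → gepevtugani.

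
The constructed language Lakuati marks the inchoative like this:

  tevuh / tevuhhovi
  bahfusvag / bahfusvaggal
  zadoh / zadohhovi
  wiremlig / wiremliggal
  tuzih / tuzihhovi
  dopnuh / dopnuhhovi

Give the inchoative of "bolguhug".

"bolguhug" ends in -g. The stems ending in -g (wiremlig → wiremliggal, bahfusvag → bahfusvaggal) double the final consonant and add -al.
The other pattern: stems ending in -h double the final consonant and add -ovi.
So bolguhug → bolguhuggal.

bolguhuggal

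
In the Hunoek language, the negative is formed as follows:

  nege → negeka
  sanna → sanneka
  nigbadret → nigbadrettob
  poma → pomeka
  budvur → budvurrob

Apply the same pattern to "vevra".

vevreka

"vevra" ends in a vowel. The stems ending in a vowel (poma → pomeka, sanna → sanneka, nege → negeka) drop the final letter and add -eka.
The other pattern: stems ending in a consonant double the final consonant and add -ob.
So vevra → vevreka.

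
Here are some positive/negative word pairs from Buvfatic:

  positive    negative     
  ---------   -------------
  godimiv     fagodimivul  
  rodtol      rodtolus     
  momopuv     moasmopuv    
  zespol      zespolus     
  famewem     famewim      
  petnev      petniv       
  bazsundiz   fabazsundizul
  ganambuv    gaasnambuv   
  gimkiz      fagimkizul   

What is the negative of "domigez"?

domigiz

petnev and godimiv both end in -v yet inflect differently (petniv, fagodimivul), so the final letter is not what conditions the rule; the last vowel is.
"domigez" has last vowel 'e'. The stems whose last vowel is 'e' (famewem → famewim, petnev → petniv) change the last vowel to 'i'.
The other patterns: stems whose last vowel is 'o' add -us; stems whose last vowel is 'i' add fa- … -ul around the stem; stems whose last vowel is 'u' insert -as- after the first vowel.
So domigez → domigiz.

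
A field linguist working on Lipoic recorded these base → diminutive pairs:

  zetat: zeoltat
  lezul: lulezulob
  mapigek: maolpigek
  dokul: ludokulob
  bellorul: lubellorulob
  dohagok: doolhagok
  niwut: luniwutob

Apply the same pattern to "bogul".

niwut and zetat both end in -t yet inflect differently (luniwutob, zeoltat), so the final letter is not what conditions the rule; the last vowel is.
"bogul" has last vowel 'u'. The stems whose last vowel is 'u' (niwut → luniwutob, bellorul → lubellorulob, lezul → lulezulob) add lu- … -ob around the stem.
So bogul → lubogulob.

lubogulob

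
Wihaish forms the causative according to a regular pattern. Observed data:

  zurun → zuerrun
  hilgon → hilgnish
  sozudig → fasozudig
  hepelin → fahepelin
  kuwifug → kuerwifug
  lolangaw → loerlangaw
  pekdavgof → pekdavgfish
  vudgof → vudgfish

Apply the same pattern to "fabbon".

hilgon and hepelin both end in -n yet inflect differently (hilgnish, fahepelin), so the final letter is not what conditions the rule; the last vowel is.
"fabbon" has last vowel 'o'. The stems whose last vowel is 'o' (pekdavgof → pekdavgfish, hilgon → hilgnish, vudgof → vudgfish) delete the last vowel and add -ish.
The other patterns: stems whose last vowel is 'i' add the prefix fa-; stems whose last vowel is 'a' or 'u' insert -er- after the first vowel.
So fabbon → fabbnish.

fabbnish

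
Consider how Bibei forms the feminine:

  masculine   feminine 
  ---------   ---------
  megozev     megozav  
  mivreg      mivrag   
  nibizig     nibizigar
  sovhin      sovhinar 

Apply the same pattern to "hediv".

mivreg and nibizig both end in -g yet inflect differently (mivrag, nibizigar), so the final letter is not what conditions the rule; the last vowel is.
"hediv" has last vowel 'i'. The stems whose last vowel is 'i' (nibizig → nibizigar, sovhin → sovhinar) add -ar.
The other pattern: stems whose last vowel is 'e' change the last vowel to 'a'.
So hediv → hedivar.

hedivar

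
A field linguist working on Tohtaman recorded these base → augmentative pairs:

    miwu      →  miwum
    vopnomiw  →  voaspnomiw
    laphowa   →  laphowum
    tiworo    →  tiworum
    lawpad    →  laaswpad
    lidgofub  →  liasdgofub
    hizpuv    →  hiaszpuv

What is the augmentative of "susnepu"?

lawpad and laphowa both have last vowel 'a' yet inflect differently (laaswpad, laphowum), so the last vowel is not what conditions the rule; whether the stem ends in a vowel or a consonant is.
"susnepu" ends in a vowel. The stems ending in a vowel (laphowa → laphowum, miwu → miwum, tiworo → tiworum) drop the final letter and add -um.
The other pattern: stems ending in a consonant insert -as- after the first vowel.
So susnepu → susnepum.

susnepum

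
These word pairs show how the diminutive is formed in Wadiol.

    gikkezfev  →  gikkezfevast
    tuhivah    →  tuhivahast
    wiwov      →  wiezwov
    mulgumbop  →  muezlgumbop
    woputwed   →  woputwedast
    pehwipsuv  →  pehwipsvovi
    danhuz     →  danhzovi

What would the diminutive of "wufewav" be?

wiwov and pehwipsuv both end in -v yet inflect differently (wiezwov, pehwipsvovi), so the final letter is not what conditions the rule; the last vowel is.
"wufewav" has last vowel 'a'. The one such stem in the data (tuhivah → tuhivahast) adds -ast, so the same rule applies.
So wufewav → wufewavast.

wufewavast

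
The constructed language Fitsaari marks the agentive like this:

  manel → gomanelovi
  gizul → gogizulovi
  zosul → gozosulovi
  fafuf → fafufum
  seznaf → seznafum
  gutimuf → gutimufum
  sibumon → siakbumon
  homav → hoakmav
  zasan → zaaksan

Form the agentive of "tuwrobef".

tuwrobefum

"tuwrobef" ends in -f. The stems ending in -f (fafuf → fafufum, seznaf → seznafum, gutimuf → gutimufum) add -um.
The other patterns: stems ending in -l add go- … -ovi around the stem; stems ending in -n or -v insert -ak- after the first vowel.
So tuwrobef → tuwrobefum.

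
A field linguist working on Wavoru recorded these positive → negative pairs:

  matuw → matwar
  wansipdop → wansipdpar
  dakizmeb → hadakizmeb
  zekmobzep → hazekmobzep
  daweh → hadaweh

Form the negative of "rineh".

harineh

zekmobzep and wansipdop both end in -p yet inflect differently (hazekmobzep, wansipdpar), so the final letter is not what conditions the rule; the last vowel is.
"rineh" has last vowel 'e'. The stems whose last vowel is 'e' (zekmobzep → hazekmobzep, dakizmeb → hadakizmeb, daweh → hadaweh) add the prefix ha-.
The other pattern: stems whose last vowel is 'o' or 'u' delete the last vowel and add -ar.
So rineh → harineh.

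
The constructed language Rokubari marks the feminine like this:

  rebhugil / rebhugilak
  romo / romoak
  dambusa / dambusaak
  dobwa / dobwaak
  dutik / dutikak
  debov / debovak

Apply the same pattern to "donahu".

Every pair shown (rebhugil → rebhugilak, romo → romoak, dambusa → dambusaak, …) follows the same rule: add -ak.
So donahu → donahuak.

donahuak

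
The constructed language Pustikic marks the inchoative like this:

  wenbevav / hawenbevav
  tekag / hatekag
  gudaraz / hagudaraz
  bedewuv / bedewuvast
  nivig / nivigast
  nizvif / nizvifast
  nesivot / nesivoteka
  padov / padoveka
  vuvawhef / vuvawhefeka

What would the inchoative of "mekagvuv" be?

mekagvuvast

wenbevav and bedewuv both end in -v yet inflect differently (hawenbevav, bedewuvast), so the final letter is not what conditions the rule; the last vowel is.
"mekagvuv" has last vowel 'u'. The one such stem in the data (bedewuv → bedewuvast) adds -ast, so the same rule applies.
So mekagvuv → mekagvuvast.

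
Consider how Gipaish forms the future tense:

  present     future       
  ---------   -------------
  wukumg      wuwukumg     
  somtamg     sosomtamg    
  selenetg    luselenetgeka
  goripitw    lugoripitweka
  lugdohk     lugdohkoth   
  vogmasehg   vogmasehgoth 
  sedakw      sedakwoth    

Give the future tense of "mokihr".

mokihroth

wukumg and selenetg both end in -g yet inflect differently (wuwukumg, luselenetgeka), so the final letter is not what conditions the rule; the second-to-last letter is.
"mokihr" has second-to-last letter 'h'. The stems whose second-to-last letter is 'h' (lugdohk → lugdohkoth, vogmasehg → vogmasehgoth) add -oth.
So mokihr → mokihroth.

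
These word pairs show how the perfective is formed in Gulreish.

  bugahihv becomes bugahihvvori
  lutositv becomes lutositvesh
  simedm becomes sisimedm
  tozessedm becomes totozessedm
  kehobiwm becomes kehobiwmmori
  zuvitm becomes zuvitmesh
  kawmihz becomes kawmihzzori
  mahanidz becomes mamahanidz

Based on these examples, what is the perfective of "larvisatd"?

tozessedm and zuvitm both end in -m yet inflect differently (totozessedm, zuvitmesh), so the final letter is not what conditions the rule; the second-to-last letter is.
"larvisatd" has second-to-last letter 't'. The stems whose second-to-last letter is 't' (zuvitm → zuvitmesh, lutositv → lutositvesh) add -esh.
The other patterns: stems whose second-to-last letter is 'd' repeat the first consonant+vowel as a prefix; stems whose second-to-last letter is 'h' or 'w' double the final consonant and add -ori.
So larvisatd → larvisatdesh.

larvisatdesh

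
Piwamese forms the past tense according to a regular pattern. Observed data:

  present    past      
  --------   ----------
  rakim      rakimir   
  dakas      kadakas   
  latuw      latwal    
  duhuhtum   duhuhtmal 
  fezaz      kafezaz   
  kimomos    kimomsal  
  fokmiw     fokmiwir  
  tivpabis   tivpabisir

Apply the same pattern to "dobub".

dobbal

"dobub" has last vowel 'u'. The stems whose last vowel is 'u' (latuw → latwal, duhuhtum → duhuhtmal) delete the last vowel and add -al.
So dobub → dobbal.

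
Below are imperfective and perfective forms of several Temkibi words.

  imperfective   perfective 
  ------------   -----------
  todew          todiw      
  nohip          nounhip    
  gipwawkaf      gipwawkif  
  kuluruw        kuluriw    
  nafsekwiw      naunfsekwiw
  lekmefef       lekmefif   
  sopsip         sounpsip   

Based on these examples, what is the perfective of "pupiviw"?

puunpiviw

nafsekwiw and todew both end in -w yet inflect differently (naunfsekwiw, todiw), so the final letter is not what conditions the rule; the last vowel is.
"pupiviw" has last vowel 'i'. The stems whose last vowel is 'i' (nohip → nounhip, nafsekwiw → naunfsekwiw, sopsip → sounpsip) insert -un- after the first vowel.
So pupiviw → puunpiviw.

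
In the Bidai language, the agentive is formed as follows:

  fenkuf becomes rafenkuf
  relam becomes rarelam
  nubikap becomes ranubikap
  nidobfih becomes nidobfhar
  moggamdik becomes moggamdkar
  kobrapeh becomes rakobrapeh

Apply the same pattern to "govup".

nidobfih and kobrapeh both end in -h yet inflect differently (nidobfhar, rakobrapeh), so the final letter is not what conditions the rule; the last vowel is.
"govup" has last vowel 'u'. The one such stem in the data (fenkuf → rafenkuf) adds the prefix ra-, so the same rule applies.
So govup → ragovup.

ragovup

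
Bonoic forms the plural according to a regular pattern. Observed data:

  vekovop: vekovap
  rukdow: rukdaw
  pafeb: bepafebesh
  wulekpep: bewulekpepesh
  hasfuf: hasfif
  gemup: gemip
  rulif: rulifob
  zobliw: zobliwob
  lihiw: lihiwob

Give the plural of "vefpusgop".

vefpusgap

vekovop and wulekpep both end in -p yet inflect differently (vekovap, bewulekpepesh), so the final letter is not what conditions the rule; the last vowel is.
"vefpusgop" has last vowel 'o'. The stems whose last vowel is 'o' (vekovop → vekovap, rukdow → rukdaw) change the last vowel to 'a'.
The other patterns: stems whose last vowel is 'e' add be- … -esh around the stem; stems whose last vowel is 'u' change the last vowel to 'i'; stems whose last vowel is 'i' add -ob.
So vefpusgop → vefpusgap.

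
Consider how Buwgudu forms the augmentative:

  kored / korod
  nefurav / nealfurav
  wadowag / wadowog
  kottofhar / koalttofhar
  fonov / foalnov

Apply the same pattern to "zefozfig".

kottofhar and wadowag both have last vowel 'a' yet inflect differently (koalttofhar, wadowog), so the last vowel is not what conditions the rule; the final letter is.
"zefozfig" ends in -g. The one such stem in the data (wadowag → wadowog) changes the last vowel to 'o' (as does kored), so the same rule applies.
The other pattern: stems ending in -r or -v insert -al- after the first vowel.
So zefozfig → zefozfog.

zefozfog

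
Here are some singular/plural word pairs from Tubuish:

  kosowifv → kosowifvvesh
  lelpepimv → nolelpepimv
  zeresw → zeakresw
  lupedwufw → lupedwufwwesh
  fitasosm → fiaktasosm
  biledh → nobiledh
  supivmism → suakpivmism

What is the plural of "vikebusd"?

viakkebusd

"vikebusd" has second-to-last letter 's'. The stems whose second-to-last letter is 's' (fitasosm → fiaktasosm, supivmism → suakpivmism, zeresw → zeakresw) insert -ak- after the first vowel.
The other patterns: stems whose second-to-last letter is 'f' double the final consonant and add -esh; stems whose second-to-last letter is 'd' or 'm' add the prefix no-.
So vikebusd → viakkebusd.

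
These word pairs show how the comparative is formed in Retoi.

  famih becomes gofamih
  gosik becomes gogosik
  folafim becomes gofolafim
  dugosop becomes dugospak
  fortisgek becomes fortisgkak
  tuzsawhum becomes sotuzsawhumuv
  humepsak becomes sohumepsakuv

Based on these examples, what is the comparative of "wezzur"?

"wezzur" has last vowel 'u'. The one such stem in the data (tuzsawhum → sotuzsawhumuv) adds so- … -uv around the stem, so the same rule applies.
The other patterns: stems whose last vowel is 'i' add the prefix go-; stems whose last vowel is 'e' or 'o' delete the last vowel and add -ak.
So wezzur → sowezzuruv.

sowezzuruv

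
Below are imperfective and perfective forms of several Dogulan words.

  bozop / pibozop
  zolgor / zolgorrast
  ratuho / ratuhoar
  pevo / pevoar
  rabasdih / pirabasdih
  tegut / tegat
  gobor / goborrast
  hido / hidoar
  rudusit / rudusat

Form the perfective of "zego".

zegoar

"zego" ends in -o. The stems ending in -o (pevo → pevoar, ratuho → ratuhoar, hido → hidoar) add -ar.
So zego → zegoar.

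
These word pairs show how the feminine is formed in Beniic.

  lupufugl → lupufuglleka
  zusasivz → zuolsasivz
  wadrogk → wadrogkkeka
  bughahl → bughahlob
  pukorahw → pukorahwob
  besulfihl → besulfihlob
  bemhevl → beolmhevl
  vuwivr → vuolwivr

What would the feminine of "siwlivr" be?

bughahl and lupufugl both end in -l yet inflect differently (bughahlob, lupufuglleka), so the final letter is not what conditions the rule; the second-to-last letter is.
"siwlivr" has second-to-last letter 'v'. The stems whose second-to-last letter is 'v' (vuwivr → vuolwivr, zusasivz → zuolsasivz, bemhevl → beolmhevl) insert -ol- after the first vowel.
The other patterns: stems whose second-to-last letter is 'h' add -ob; stems whose second-to-last letter is 'g' double the final consonant and add -eka.
So siwlivr → siolwlivr.

siolwlivr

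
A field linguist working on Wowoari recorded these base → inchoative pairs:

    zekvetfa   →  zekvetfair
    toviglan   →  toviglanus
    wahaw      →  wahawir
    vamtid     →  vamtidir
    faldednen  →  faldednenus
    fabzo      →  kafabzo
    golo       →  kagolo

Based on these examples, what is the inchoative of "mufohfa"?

mufohfair

toviglan and wahaw both have last vowel 'a' yet inflect differently (toviglanus, wahawir), so the last vowel is not what conditions the rule; the final letter is.
"mufohfa" ends in -a. The one such stem in the data (zekvetfa → zekvetfair) adds -ir, so the same rule applies.
The other patterns: stems ending in -o add the prefix ka-; stems ending in -n add -us.
So mufohfa → mufohfair.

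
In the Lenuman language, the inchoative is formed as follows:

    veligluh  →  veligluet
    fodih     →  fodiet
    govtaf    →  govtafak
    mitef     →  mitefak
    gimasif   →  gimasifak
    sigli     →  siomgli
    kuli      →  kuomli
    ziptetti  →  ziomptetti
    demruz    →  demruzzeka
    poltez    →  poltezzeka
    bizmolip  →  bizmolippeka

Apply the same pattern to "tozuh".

tozuet

"tozuh" ends in -h. The stems ending in -h (veligluh → veligluet, fodih → fodiet) drop the final letter and add -et.
So tozuh → tozuet.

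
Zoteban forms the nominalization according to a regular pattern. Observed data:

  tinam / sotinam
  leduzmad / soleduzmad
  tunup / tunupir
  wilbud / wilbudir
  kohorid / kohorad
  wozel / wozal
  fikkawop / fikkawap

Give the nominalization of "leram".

soleram

leduzmad and wilbud both end in -d yet inflect differently (soleduzmad, wilbudir), so the final letter is not what conditions the rule; the last vowel is.
"leram" has last vowel 'a'. The stems whose last vowel is 'a' (tinam → sotinam, leduzmad → soleduzmad) add the prefix so-.
So leram → soleram.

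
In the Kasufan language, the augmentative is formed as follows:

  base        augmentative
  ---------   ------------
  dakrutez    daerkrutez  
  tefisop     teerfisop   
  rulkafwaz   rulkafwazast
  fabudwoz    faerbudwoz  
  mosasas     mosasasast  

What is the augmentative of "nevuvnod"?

neervuvnod

fabudwoz and rulkafwaz both end in -z yet inflect differently (faerbudwoz, rulkafwazast), so the final letter is not what conditions the rule; the last vowel is.
"nevuvnod" has last vowel 'o'. The stems whose last vowel is 'o' (fabudwoz → faerbudwoz, tefisop → teerfisop) insert -er- after the first vowel.
The other pattern: stems whose last vowel is 'a' add -ast.
So nevuvnod → neervuvnod.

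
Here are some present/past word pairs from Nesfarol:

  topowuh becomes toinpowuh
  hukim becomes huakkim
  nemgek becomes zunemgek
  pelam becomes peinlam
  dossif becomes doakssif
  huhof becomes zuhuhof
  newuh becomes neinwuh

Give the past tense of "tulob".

zutulob

"tulob" has last vowel 'o'. The one such stem in the data (huhof → zuhuhof) adds the prefix zu-, so the same rule applies.
So tulob → zutulob.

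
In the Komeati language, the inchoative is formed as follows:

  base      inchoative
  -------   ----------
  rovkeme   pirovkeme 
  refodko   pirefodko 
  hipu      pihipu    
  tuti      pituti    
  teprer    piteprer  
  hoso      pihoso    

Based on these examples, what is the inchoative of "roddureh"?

piroddureh

Every pair shown (rovkeme → pirovkeme, refodko → pirefodko, hipu → pihipu, …) follows the same rule: add the prefix pi-.
So roddureh → piroddureh.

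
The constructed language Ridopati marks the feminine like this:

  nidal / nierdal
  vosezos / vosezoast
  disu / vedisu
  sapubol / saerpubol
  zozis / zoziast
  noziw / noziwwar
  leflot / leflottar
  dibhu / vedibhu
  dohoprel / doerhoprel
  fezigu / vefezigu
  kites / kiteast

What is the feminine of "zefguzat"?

zefguzattar

dohoprel and kites both have last vowel 'e' yet inflect differently (doerhoprel, kiteast), so the last vowel is not what conditions the rule; the final letter is.
"zefguzat" ends in -t. The one such stem in the data (leflot → leflottar) doubles the final consonant and adds -ar (as does noziw), so the same rule applies.
The other patterns: stems ending in -u add the prefix ve-; stems ending in -l insert -er- after the first vowel; stems ending in -s drop the final letter and add -ast.
So zefguzat → zefguzattar.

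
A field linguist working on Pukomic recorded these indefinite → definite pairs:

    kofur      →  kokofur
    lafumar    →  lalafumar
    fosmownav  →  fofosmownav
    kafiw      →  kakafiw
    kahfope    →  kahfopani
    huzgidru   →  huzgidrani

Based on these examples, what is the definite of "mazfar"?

mamazfar

kofur and huzgidru both have last vowel 'u' yet inflect differently (kokofur, huzgidrani), so the last vowel is not what conditions the rule; whether the stem ends in a vowel or a consonant is.
"mazfar" ends in a consonant. The stems ending in a consonant (lafumar → lalafumar, fosmownav → fofosmownav, kafiw → kakafiw) repeat the first consonant+vowel as a prefix.
The other pattern: stems ending in a vowel drop the final letter and add -ani.
So mazfar → mamazfar.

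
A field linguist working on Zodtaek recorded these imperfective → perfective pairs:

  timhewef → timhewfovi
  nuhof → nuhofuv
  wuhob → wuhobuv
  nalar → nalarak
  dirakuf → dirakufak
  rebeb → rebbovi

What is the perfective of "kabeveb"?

nuhof and timhewef both end in -f yet inflect differently (nuhofuv, timhewfovi), so the final letter is not what conditions the rule; the last vowel is.
"kabeveb" has last vowel 'e'. The stems whose last vowel is 'e' (timhewef → timhewfovi, rebeb → rebbovi) delete the last vowel and add -ovi.
So kabeveb → kabevbovi.

kabevbovi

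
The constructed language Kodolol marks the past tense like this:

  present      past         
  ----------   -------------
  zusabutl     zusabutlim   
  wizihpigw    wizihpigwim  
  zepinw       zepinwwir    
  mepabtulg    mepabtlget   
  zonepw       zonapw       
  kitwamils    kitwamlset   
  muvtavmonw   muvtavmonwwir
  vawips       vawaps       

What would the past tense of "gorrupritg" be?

gorrupritgim

kitwamils and vawips both end in -s yet inflect differently (kitwamlset, vawaps), so the final letter is not what conditions the rule; the second-to-last letter is.
"gorrupritg" has second-to-last letter 't'. The one such stem in the data (zusabutl → zusabutlim) adds -im, so the same rule applies.
The other patterns: stems whose second-to-last letter is 'l' delete the last vowel and add -et; stems whose second-to-last letter is 'n' double the final consonant and add -ir; stems whose second-to-last letter is 'p' change the last vowel to 'a'.
So gorrupritg → gorrupritgim.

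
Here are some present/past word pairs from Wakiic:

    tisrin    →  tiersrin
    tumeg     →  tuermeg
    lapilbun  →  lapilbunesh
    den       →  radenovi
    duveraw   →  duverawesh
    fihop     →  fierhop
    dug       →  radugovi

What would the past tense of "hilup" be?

den and tisrin both end in -n yet inflect differently (radenovi, tiersrin), so the final letter is not what conditions the rule; the number of vowels is.
"hilup" has 2 vowels. The stems with 2 vowels (tisrin → tiersrin, tumeg → tuermeg, fihop → fierhop) insert -er- after the first vowel.
So hilup → hierlup.

hierlup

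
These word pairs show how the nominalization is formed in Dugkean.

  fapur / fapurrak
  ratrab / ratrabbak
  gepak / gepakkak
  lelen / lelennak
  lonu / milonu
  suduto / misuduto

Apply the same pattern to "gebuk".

gebukkak

fapur and lonu both have last vowel 'u' yet inflect differently (fapurrak, milonu), so the last vowel is not what conditions the rule; whether the stem ends in a vowel or a consonant is.
"gebuk" ends in a consonant. The stems ending in a consonant (fapur → fapurrak, ratrab → ratrabbak, gepak → gepakkak) double the final consonant and add -ak.
So gebuk → gebukkak.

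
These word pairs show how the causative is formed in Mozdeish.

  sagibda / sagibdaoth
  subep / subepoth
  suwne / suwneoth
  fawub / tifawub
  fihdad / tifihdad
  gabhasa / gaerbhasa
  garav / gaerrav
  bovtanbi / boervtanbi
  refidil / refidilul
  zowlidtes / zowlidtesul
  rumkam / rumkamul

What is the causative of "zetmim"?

zetmimul

sagibda and gabhasa both end in -a yet inflect differently (sagibdaoth, gaerbhasa), so the final letter is not what conditions the rule; the first letter is.
"zetmim" begins with z-. The one such stem in the data (zowlidtes → zowlidtesul) adds -ul, so the same rule applies.
The other patterns: stems beginning with s- add -oth; stems beginning with f- add the prefix ti-; stems beginning with b- or g- insert -er- after the first vowel.
So zetmim → zetmimul.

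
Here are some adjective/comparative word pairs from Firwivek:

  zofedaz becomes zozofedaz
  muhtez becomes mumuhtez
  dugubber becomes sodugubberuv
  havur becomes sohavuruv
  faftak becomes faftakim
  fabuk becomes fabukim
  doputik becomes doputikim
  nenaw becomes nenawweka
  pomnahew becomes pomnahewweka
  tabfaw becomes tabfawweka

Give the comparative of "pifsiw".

muhtez and dugubber both have last vowel 'e' yet inflect differently (mumuhtez, sodugubberuv), so the last vowel is not what conditions the rule; the final letter is.
"pifsiw" ends in -w. The stems ending in -w (nenaw → nenawweka, pomnahew → pomnahewweka, tabfaw → tabfawweka) double the final consonant and add -eka.
The other patterns: stems ending in -z repeat the first consonant+vowel as a prefix; stems ending in -r add so- … -uv around the stem; stems ending in -k add -im.
So pifsiw → pifsiwweka.

pifsiwweka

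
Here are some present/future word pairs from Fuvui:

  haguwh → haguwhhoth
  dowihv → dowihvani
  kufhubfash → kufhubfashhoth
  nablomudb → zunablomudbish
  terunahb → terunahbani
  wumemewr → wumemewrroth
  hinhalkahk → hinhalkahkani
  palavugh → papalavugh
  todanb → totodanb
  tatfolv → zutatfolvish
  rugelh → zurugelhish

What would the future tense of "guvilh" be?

zuguvilhish

palavugh and kufhubfash both end in -h yet inflect differently (papalavugh, kufhubfashhoth), so the final letter is not what conditions the rule; the second-to-last letter is.
"guvilh" has second-to-last letter 'l'. The stems whose second-to-last letter is 'l' (rugelh → zurugelhish, tatfolv → zutatfolvish) add zu- … -ish around the stem.
So guvilh → zuguvilhish.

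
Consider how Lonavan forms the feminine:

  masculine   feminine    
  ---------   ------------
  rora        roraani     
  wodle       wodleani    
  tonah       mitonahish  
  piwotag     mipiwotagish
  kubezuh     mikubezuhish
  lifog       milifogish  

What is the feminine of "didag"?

mididagish

rora and tonah both have last vowel 'a' yet inflect differently (roraani, mitonahish), so the last vowel is not what conditions the rule; whether the stem ends in a vowel or a consonant is.
"didag" ends in a consonant. The stems ending in a consonant (tonah → mitonahish, piwotag → mipiwotagish, kubezuh → mikubezuhish) add mi- … -ish around the stem.
The other pattern: stems ending in a vowel add -ani.
So didag → mididagish.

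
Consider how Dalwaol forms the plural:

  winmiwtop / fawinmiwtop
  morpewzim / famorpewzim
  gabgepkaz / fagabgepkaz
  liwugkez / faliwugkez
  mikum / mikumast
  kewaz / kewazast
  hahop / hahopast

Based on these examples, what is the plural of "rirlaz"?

rirlazast

morpewzim and mikum both end in -m yet inflect differently (famorpewzim, mikumast), so the final letter is not what conditions the rule; the number of vowels is.
"rirlaz" has 2 vowels. The stems with 2 vowels (mikum → mikumast, kewaz → kewazast, hahop → hahopast) add -ast.
The other pattern: stems with 3 vowels add the prefix fa-.
So rirlaz → rirlazast.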